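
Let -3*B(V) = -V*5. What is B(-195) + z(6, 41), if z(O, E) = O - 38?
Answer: -357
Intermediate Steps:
z(O, E) = -38 + O
B(V) = 5*V/3 (B(V) = -(-V)*5/3 = -(-5)*V/3 = 5*V/3)
B(-195) + z(6, 41) = (5/3)*(-195) + (-38 + 6) = -325 - 32 = -357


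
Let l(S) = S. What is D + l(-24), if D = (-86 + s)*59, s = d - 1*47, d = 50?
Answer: -4921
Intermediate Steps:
s = 3 (s = 50 - 1*47 = 50 - 47 = 3)
D = -4897 (D = (-86 + 3)*59 = -83*59 = -4897)
D + l(-24) = -4897 - 24 = -4921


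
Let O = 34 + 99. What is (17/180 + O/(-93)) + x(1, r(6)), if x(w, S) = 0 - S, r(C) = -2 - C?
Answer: 37187/5580 ≈ 6.6643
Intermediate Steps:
O = 133
x(w, S) = -S
(17/180 + O/(-93)) + x(1, r(6)) = (17/180 + 133/(-93)) - (-2 - 1*6) = (17*(1/180) + 133*(-1/93)) - (-2 - 6) = (17/180 - 133/93) - 1*(-8) = -7453/5580 + 8 = 37187/5580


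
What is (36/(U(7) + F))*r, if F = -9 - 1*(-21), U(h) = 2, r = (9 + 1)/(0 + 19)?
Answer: 180/133 ≈ 1.3534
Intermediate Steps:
r = 10/19 ≈ 0.52632
F = 12 (F = -9 + 21 = 12)
(36/(U(7) + F))*r = (36/(2 + 12))*(10/19) = (36/14)*(10/19) = ((1/14)*36)*(10/19) = (18/7)*(10/19) = 180/133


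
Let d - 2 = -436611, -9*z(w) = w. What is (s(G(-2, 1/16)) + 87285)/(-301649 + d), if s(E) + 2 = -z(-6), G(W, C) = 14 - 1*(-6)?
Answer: -261847/2214774 ≈ -0.11823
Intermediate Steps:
z(w) = -w/9
G(W, C) = 20 (G(W, C) = 14 + 6 = 20)
s(E) = -8/3 (s(E) = -2 - (-1)*(-6)/9 = -2 - 1*2/3 = -2 - 2/3 = -8/3)
d = -436609 (d = 2 - 436611 = -436609)
(s(G(-2, 1/16)) + 87285)/(-301649 + d) = (-8/3 + 87285)/(-301649 - 436609) = (261847/3)/(-738258) = (261847/3)*(-1/738258) = -261847/2214774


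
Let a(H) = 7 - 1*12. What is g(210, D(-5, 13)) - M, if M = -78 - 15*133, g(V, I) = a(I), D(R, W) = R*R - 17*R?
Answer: 2068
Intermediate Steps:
a(H) = -5 (a(H) = 7 - 12 = -5)
D(R, W) = R² - 17*R
g(V, I) = -5
M = -2073 (M = -78 - 1995 = -2073)
g(210, D(-5, 13)) - M = -5 - 1*(-2073) = -5 + 2073 = 2068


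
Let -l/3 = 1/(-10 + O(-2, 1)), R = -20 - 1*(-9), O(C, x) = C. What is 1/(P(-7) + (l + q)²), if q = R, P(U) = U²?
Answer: 16/2633 ≈ 0.0060767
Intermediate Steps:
R = -11 (R = -20 + 9 = -11)
l = ¼ (l = -3/(-10 - 2) = -3/(-12) = -3*(-1/12) = ¼ ≈ 0.25000)
q = -11
1/(P(-7) + (l + q)²) = 1/((-7)² + (¼ - 11)²) = 1/(49 + (-43/4)²) = 1/(49 + 1849/16) = 1/(2633/16) = 16/2633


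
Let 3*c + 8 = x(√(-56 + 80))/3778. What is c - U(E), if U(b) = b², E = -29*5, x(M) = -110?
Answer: -119163842/5667 ≈ -21028.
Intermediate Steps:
c = -15167/5667 (c = -8/3 + (-110/3778)/3 = -8/3 + (-110*1/3778)/3 = -8/3 + (⅓)*(-55/1889) = -8/3 - 55/5667 = -15167/5667 ≈ -2.6764)
E = -145
c - U(E) = -15167/5667 - 1*(-145)² = -15167/5667 - 1*21025 = -15167/5667 - 21025 = -119163842/5667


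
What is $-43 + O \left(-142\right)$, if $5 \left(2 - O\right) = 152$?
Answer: $\frac{19949}{5} \approx 3989.8$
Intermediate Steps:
$O = - \frac{142}{5}$ ($O = 2 - \frac{152}{5} = - \frac{142}{5} \approx -28.4$)
$-43 + O \left(-142\right) = -43 - - \frac{20164}{5} = -43 + \frac{20164}{5} = \frac{19949}{5}$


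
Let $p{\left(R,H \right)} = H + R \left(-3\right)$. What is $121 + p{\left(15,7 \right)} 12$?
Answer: $-335$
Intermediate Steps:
$p{\left(R,H \right)} = H - 3 R$
$121 + p{\left(15,7 \right)} 12 = 121 + \left(7 - 45\right) 12 = 121 - 456 = -335$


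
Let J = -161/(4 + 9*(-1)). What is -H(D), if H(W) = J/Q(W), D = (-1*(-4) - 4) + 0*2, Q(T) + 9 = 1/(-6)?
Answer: 966/275 ≈ 3.5127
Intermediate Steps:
Q(T) = -55/6 (Q(T) = -9 + 1/(-6) = -9 - ⅙ = -55/6)
J = 161/5 (J = -161/(4 - 9) = -161/(-5) = -161*(-⅕) = 161/5 ≈ 32.200)
D = 0 (D = (4 - 4) + 0 = 0 + 0 = 0)
H(W) = -966/275 (H(W) = 161/(5*(-55/6)) = (161/5)*(-6/55) = -966/275)
-H(D) = -1*(-966/275) = 966/275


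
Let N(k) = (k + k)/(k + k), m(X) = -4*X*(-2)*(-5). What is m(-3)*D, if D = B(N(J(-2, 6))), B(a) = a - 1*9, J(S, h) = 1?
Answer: -960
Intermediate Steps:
m(X) = -40*X (m(X) = -(-8)*X*(-5) = (8*X)*(-5) = -40*X)
N(k) = 1 (N(k) = (2*k)/((2*k)) = (2*k)*(1/(2*k)) = 1)
B(a) = -9 + a (B(a) = a - 9 = -9 + a)
D = -8 (D = -9 + 1 = -8)
m(-3)*D = -40*(-3)*(-8) = 120*(-8) = -960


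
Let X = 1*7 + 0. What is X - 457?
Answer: -450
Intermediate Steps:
X = 7 (X = 7 + 0 = 7)
X - 457 = 7 - 457 = -450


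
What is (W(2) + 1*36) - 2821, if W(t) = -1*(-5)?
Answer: -2780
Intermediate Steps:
W(t) = 5
(W(2) + 1*36) - 2821 = (5 + 1*36) - 2821 = (5 + 36) - 2821 = 41 - 2821 = -2780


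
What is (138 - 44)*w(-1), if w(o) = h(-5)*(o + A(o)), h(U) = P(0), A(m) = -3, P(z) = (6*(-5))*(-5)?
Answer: -56400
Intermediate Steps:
P(z) = 150 (P(z) = -30*(-5) = 150)
h(U) = 150
w(o) = -450 + 150*o (w(o) = 150*(o - 3) = 150*(-3 + o) = -450 + 150*o)
(138 - 44)*w(-1) = (138 - 44)*(-450 + 150*(-1)) = 94*(-450 - 150) = 94*(-600) = -56400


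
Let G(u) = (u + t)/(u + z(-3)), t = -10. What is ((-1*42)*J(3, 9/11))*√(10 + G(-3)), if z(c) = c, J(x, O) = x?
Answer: -21*√438 ≈ -439.50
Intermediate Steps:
G(u) = (-10 + u)/(-3 + u) (G(u) = (u - 10)/(u - 3) = (-10 + u)/(-3 + u))
((-1*42)*J(3, 9/11))*√(10 + G(-3)) = (-1*42*3)*√(10 + (-10 - 3)/(-3 - 3)) = (-42*3)*√(10 - 13/(-6)) = -126*√(10 - ⅙*(-13)) = -126*√(10 + 13/6) = -21*√438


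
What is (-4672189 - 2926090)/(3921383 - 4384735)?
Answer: 7598279/463352 ≈ 16.398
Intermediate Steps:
(-4672189 - 2926090)/(3921383 - 4384735) = -7598279/(-463352) = -7598279*(-1/463352) = 7598279/463352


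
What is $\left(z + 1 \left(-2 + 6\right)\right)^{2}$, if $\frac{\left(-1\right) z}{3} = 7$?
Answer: $289$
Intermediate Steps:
$z = -21$ ($z = \left(-3\right) 7 = -21$)
$\left(z + 1 \left(-2 + 6\right)\right)^{2} = \left(-21 + 1 \left(-2 + 6\right)\right)^{2} = \left(-21 + 1 \cdot 4\right)^{2} = \left(-21 + 4\right)^{2} = \left(-17\right)^{2} = 289$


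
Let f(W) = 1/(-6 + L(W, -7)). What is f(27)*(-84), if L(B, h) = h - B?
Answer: 21/10 ≈ 2.1000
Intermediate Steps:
f(W) = 1/(-13 - W) (f(W) = 1/(-6 + (-7 - W)) = 1/(-13 - W))
f(27)*(-84) = -1/(13 + 27)*(-84) = -1/40*(-84) = 21/10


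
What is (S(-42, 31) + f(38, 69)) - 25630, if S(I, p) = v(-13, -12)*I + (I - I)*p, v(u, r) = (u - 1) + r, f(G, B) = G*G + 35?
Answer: -23059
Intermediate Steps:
f(G, B) = 35 + G² (f(G, B) = G² + 35 = 35 + G²)
v(u, r) = -1 + r + u (v(u, r) = (-1 + u) + r = -1 + r + u)
S(I, p) = -26*I (S(I, p) = (-1 - 12 - 13)*I + (I - I)*p = -26*I + 0*p = -26*I + 0 = -26*I)
(S(-42, 31) + f(38, 69)) - 25630 = (-26*(-42) + (35 + 38²)) - 25630 = (1092 + (35 + 1444)) - 25630 = (1092 + 1479) - 25630 = 2571 - 25630 = -23059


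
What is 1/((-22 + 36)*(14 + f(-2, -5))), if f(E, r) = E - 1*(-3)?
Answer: 1/210 ≈ 0.0047619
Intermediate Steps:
f(E, r) = 3 + E (f(E, r) = E + 3 = 3 + E)
1/((-22 + 36)*(14 + f(-2, -5))) = 1/((-22 + 36)*(14 + (3 - 2))) = 1/(14*(14 + 1)) = 1/(14*15) = 1/210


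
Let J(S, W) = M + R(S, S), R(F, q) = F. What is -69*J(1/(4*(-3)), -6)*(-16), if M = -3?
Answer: -3404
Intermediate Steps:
J(S, W) = -3 + S
-69*J(1/(4*(-3)), -6)*(-16) = -69*(-3 + 1/(4*(-3)))*(-16) = -69*(-3 + (1/4)*(-1/3))*(-16) = -69*(-3 - 1/12)*(-16) = -69*(-37/12)*(-16) = (851/4)*(-16) = -3404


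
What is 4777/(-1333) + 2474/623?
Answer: 321771/830459 ≈ 0.38746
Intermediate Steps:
4777/(-1333) + 2474/623 = 4777*(-1/1333) + 2474*(1/623) = -4777/1333 + 2474/623 = 321771/830459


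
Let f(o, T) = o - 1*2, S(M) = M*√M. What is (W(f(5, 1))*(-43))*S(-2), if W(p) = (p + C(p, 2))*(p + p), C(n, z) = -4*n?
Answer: -4644*I*√2 ≈ -6567.6*I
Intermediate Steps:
S(M) = M^(3/2)
f(o, T) = -2 + o (f(o, T) = o - 2 = -2 + o)
W(p) = -6*p² (W(p) = (p - 4*p)*(p + p) = (-3*p)*(2*p) = -6*p²)
(W(f(5, 1))*(-43))*S(-2) = (-6*(-2 + 5)²*(-43))*(-2)^(3/2) = (-6*3²*(-43))*(-2*I*√2) = (-6*9*(-43))*(-2*I*√2) = (-54*(-43))*(-2*I*√2) = 2322*(-2*I*√2) = -4644*I*√2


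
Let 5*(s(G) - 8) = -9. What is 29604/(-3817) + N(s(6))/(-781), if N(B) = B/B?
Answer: -2102231/271007 ≈ -7.7571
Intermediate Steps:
s(G) = 31/5 (s(G) = 8 + (1/5)*(-9) = 8 - 9/5 = 31/5)
N(B) = 1
29604/(-3817) + N(s(6))/(-781) = 29604/(-3817) + 1/(-781) = 29604*(-1/3817) + 1*(-1/781) = -29604/3817 - 1/781 = -2102231/271007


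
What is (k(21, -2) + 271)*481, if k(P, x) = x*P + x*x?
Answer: 112073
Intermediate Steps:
k(P, x) = x² + P*x (k(P, x) = P*x + x² = x² + P*x)
(k(21, -2) + 271)*481 = (-2*(21 - 2) + 271)*481 = (-2*19 + 271)*481 = (-38 + 271)*481 = 233*481 = 112073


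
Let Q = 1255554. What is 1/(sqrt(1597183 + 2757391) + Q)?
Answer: 627777/788205746171 - sqrt(4354574)/1576411492342 ≈ 7.9514e-7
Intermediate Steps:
1/(sqrt(1597183 + 2757391) + Q) = 1/(sqrt(1597183 + 2757391) + 1255554) = 1/(sqrt(4354574) + 1255554) = 1/(1255554 + sqrt(4354574))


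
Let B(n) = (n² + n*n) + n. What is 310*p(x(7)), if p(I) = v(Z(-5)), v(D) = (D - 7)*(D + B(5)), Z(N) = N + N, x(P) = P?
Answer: -237150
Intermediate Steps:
B(n) = n + 2*n² (B(n) = (n² + n²) + n = 2*n² + n = n + 2*n²)
Z(N) = 2*N
v(D) = (-7 + D)*(55 + D) (v(D) = (D - 7)*(D + 5*(1 + 2*5)) = (-7 + D)*(D + 5*(1 + 10)) = (-7 + D)*(D + 5*11) = (-7 + D)*(D + 55) = (-7 + D)*(55 + D))
p(I) = -765 (p(I) = -385 + (2*(-5))² + 48*(2*(-5)) = -385 + (-10)² + 48*(-10) = -385 + 100 - 480 = -765)
310*p(x(7)) = 310*(-765) = -237150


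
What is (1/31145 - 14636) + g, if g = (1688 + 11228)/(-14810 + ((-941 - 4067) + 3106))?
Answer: -1904592646187/130123810 ≈ -14637.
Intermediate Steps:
g = -3229/4178 (g = 12916/(-14810 + (-5008 + 3106)) = 12916/(-14810 - 1902) = 12916/(-16712) = 12916*(-1/16712) = -3229/4178 ≈ -0.77286)
(1/31145 - 14636) + g = (1/31145 - 14636) - 3229/4178 = -455838219/31145 - 3229/4178 = -1904592646187/130123810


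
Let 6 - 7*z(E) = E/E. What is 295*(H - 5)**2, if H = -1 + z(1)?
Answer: 403855/49 ≈ 8241.9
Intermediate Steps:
z(E) = 5/7 (z(E) = 6/7 - E/(7*E) = 6/7 - 1/7*1 = 6/7 - 1/7 = 5/7)
H = -2/7 (H = -1 + 5/7 = -2/7 ≈ -0.28571)
295*(H - 5)**2 = 295*(-2/7 - 5)**2 = 295*(-37/7)**2 = 295*(1369/49) = 403855/49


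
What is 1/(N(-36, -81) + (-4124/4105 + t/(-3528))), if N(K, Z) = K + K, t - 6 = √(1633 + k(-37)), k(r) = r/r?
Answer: -7656212739614040/558951973789156337 + 29725208100*√1634/558951973789156337 ≈ -0.013695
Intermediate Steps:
k(r) = 1
t = 6 + √1634 (t = 6 + √(1633 + 1) = 6 + √1634 ≈ 46.423)
N(K, Z) = 2*K
1/(N(-36, -81) + (-4124/4105 + t/(-3528))) = 1/(2*(-36) + (-4124/4105 + (6 + √1634)/(-3528))) = 1/(-72 + (-4124*1/4105 + (6 + √1634)*(-1/3528))) = 1/(-72 + (-4124/4105 + (-1/588 - √1634/3528))) = 1/(-72 + (-2429017/2413740 - √1634/3528)) = 1/(-176218297/2413740 - √1634/3528)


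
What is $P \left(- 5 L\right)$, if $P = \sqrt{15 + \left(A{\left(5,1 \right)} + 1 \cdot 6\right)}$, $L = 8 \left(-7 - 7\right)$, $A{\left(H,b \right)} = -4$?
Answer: $560 \sqrt{17} \approx 2308.9$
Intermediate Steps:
$L = -112$ ($L = 8 \left(-14\right) = -112$)
$P = \sqrt{17}$ ($P = \sqrt{15 + \left(-4 + 1 \cdot 6\right)} = \sqrt{15 + \left(-4 + 6\right)} = \sqrt{15 + 2} = \sqrt{17} \approx 4.1231$)
$P \left(- 5 L\right) = \sqrt{17} \left(\left(-5\right) \left(-112\right)\right) = \sqrt{17} \cdot 560 = 560 \sqrt{17}$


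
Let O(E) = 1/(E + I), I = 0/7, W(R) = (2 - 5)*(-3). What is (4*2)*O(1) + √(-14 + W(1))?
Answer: 8 + I*√5 ≈ 8.0 + 2.2361*I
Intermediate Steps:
W(R) = 9 (W(R) = -3*(-3) = 9)
I = 0 (I = 0*(⅐) = 0)
O(E) = 1/E (O(E) = 1/(E + 0) = 1/E)
(4*2)*O(1) + √(-14 + W(1)) = (4*2)/1 + √(-14 + 9) = 8*1 + √(-5) = 8 + I*√5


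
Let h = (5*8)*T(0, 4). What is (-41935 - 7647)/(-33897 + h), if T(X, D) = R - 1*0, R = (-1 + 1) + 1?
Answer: 49582/33857 ≈ 1.4645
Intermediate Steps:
R = 1 (R = 0 + 1 = 1)
T(X, D) = 1 (T(X, D) = 1 - 1*0 = 1 + 0 = 1)
h = 40 (h = (5*8)*1 = 40*1 = 40)
(-41935 - 7647)/(-33897 + h) = (-41935 - 7647)/(-33897 + 40) = -49582/(-33857) = -49582*(-1/33857) = 49582/33857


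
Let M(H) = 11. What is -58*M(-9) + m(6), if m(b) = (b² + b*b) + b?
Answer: -560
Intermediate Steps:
m(b) = b + 2*b² (m(b) = (b² + b²) + b = 2*b² + b = b + 2*b²)
-58*M(-9) + m(6) = -58*11 + 6*(1 + 2*6) = -638 + 6*(1 + 12) = -638 + 6*13 = -638 + 78 = -560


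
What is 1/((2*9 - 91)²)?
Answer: 1/5329 ≈ 0.00018765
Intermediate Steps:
1/((2*9 - 91)²) = 1/((18 - 91)²) = 1/((-73)²) = 1/5329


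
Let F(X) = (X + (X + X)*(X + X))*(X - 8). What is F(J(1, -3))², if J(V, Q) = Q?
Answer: 131769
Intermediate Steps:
F(X) = (-8 + X)*(X + 4*X²) (F(X) = (X + (2*X)*(2*X))*(-8 + X) = (X + 4*X²)*(-8 + X) = (-8 + X)*(X + 4*X²))
F(J(1, -3))² = (-3*(-8 - 31*(-3) + 4*(-3)²))² = (-3*(-8 + 93 + 4*9))² = (-3*(-8 + 93 + 36))² = (-3*121)² = (-363)² = 131769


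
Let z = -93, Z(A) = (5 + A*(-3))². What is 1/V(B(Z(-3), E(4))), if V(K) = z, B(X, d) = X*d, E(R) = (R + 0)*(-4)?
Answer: -1/93 ≈ -0.010753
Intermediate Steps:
E(R) = -4*R (E(R) = R*(-4) = -4*R)
Z(A) = (5 - 3*A)²
V(K) = -93
1/V(B(Z(-3), E(4))) = 1/(-93) = -1/93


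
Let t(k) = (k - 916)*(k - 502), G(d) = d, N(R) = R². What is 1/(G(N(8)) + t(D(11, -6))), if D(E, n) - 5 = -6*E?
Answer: 1/550115 ≈ 1.8178e-6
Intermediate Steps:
D(E, n) = 5 - 6*E
t(k) = (-916 + k)*(-502 + k)
1/(G(N(8)) + t(D(11, -6))) = 1/(8² + (459832 + (5 - 6*11)² - 1418*(5 - 6*11))) = 1/(64 + (459832 + (5 - 66)² - 1418*(5 - 66))) = 1/(64 + (459832 + (-61)² - 1418*(-61))) = 1/(64 + (459832 + 3721 + 86498)) = 1/(64 + 550051) = 1/550115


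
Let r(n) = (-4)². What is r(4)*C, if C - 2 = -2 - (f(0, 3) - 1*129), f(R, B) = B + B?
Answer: 1968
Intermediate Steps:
f(R, B) = 2*B
C = 123 (C = 2 + (-2 - (2*3 - 1*129)) = 2 + (-2 - (6 - 129)) = 2 + (-2 - 1*(-123)) = 2 + (-2 + 123) = 2 + 121 = 123)
r(n) = 16
r(4)*C = 16*123 = 1968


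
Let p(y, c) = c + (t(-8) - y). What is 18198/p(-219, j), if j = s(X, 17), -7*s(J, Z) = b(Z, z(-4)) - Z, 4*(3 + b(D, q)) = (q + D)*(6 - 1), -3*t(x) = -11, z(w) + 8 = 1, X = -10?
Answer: 764316/9397 ≈ 81.336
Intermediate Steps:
z(w) = -7 (z(w) = -8 + 1 = -7)
t(x) = 11/3 (t(x) = -⅓*(-11) = 11/3)
b(D, q) = -3 + 5*D/4 + 5*q/4 (b(D, q) = -3 + ((q + D)*(6 - 1))/4 = -3 + ((D + q)*5)/4 = -3 + (5*D + 5*q)/4 = -3 + (5*D/4 + 5*q/4) = -3 + 5*D/4 + 5*q/4)
s(J, Z) = 47/28 - Z/28 (s(J, Z) = -((-3 + 5*Z/4 + (5/4)*(-7)) - Z)/7 = -((-3 + 5*Z/4 - 35/4) - Z)/7 = -((-47/4 + 5*Z/4) - Z)/7 = -(-47/4 + Z/4)/7 = 47/28 - Z/28)
j = 15/14 (j = 47/28 - 1/28*17 = 47/28 - 17/28 = 15/14 ≈ 1.0714)
p(y, c) = 11/3 + c - y (p(y, c) = c + (11/3 - y) = 11/3 + c - y)
18198/p(-219, j) = 18198/(11/3 + 15/14 - 1*(-219)) = 18198/(11/3 + 15/14 + 219) = 18198/(9397/42) = 18198*(42/9397) = 764316/9397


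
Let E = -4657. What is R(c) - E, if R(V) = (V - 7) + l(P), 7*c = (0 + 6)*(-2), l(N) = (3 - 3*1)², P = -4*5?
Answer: 32538/7 ≈ 4648.3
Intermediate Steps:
P = -20
l(N) = 0 (l(N) = (3 - 3)² = 0² = 0)
c = -12/7 (c = ((0 + 6)*(-2))/7 = (6*(-2))/7 = (⅐)*(-12) = -12/7 ≈ -1.7143)
R(V) = -7 + V (R(V) = (V - 7) + 0 = (-7 + V) + 0 = -7 + V)
R(c) - E = (-7 - 12/7) - 1*(-4657) = -61/7 + 4657 = 32538/7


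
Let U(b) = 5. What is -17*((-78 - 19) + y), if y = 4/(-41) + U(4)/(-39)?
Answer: 2642888/1599 ≈ 1652.8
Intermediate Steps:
y = -361/1599 (y = 4/(-41) + 5/(-39) = 4*(-1/41) + 5*(-1/39) = -4/41 - 5/39 = -361/1599 ≈ -0.22577)
-17*((-78 - 19) + y) = -17*((-78 - 19) - 361/1599) = -17*(-97 - 361/1599) = -17*(-155464/1599) = 2642888/1599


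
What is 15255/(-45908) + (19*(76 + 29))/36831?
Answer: -156756815/563612516 ≈ -0.27813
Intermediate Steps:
15255/(-45908) + (19*(76 + 29))/36831 = 15255*(-1/45908) + (19*105)*(1/36831) = -15255/45908 + 1995*(1/36831) = -15255/45908 + 665/12277 = -156756815/563612516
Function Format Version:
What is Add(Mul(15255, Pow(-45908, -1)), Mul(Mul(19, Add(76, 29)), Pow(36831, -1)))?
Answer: Rational(-156756815, 563612516) ≈ -0.27813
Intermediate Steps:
Add(Mul(15255, Pow(-45908, -1)), Mul(Mul(19, Add(76, 29)), Pow(36831, -1))) = Add(Mul(15255, Rational(-1, 45908)), Mul(Mul(19, 105), Rational(1, 36831))) = Add(Rational(-15255, 45908), Mul(1995, Rational(1, 36831))) = Add(Rational(-15255, 45908), Rational(665, 12277)) = Rational(-156756815, 563612516)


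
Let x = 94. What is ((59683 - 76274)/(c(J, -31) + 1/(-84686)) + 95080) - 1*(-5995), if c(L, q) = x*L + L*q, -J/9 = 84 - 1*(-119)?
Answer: 985224235258951/9747443287 ≈ 1.0108e+5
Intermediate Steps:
J = -1827 (J = -9*(84 - 1*(-119)) = -9*(84 + 119) = -9*203 = -1827)
c(L, q) = 94*L + L*q
((59683 - 76274)/(c(J, -31) + 1/(-84686)) + 95080) - 1*(-5995) = ((59683 - 76274)/(-1827*(94 - 31) + 1/(-84686)) + 95080) - 1*(-5995) = (-16591/(-1827*63 - 1/84686) + 95080) + 5995 = (-16591/(-115101 - 1/84686) + 95080) + 5995 = (-16591/(-9747443287/84686) + 95080) + 5995 = (-16591*(-84686/9747443287) + 95080) + 5995 = (1405025426/9747443287 + 95080) + 5995 = 926788312753386/9747443287 + 5995 = 985224235258951/9747443287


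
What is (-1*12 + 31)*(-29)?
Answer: -551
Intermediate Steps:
(-1*12 + 31)*(-29) = (-12 + 31)*(-29) = 19*(-29) = -551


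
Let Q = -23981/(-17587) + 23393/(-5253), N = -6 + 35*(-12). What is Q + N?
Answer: -39641242184/92384511 ≈ -429.09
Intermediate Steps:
N = -426 (N = -6 - 420 = -426)
Q = -285440498/92384511 (Q = -23981*(-1/17587) + 23393*(-1/5253) = 23981/17587 - 23393/5253 = -285440498/92384511 ≈ -3.0897)
Q + N = -285440498/92384511 - 426 = -39641242184/92384511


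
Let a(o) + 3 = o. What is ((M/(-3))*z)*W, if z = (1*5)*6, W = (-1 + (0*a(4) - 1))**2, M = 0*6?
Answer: 0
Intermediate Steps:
M = 0
a(o) = -3 + o
W = 4 (W = (-1 + (0*(-3 + 4) - 1))**2 = (-1 + (0*1 - 1))**2 = (-1 + (0 - 1))**2 = (-1 - 1)**2 = (-2)**2 = 4)
z = 30 (z = 5*6 = 30)
((M/(-3))*z)*W = ((0/(-3))*30)*4 = ((0*(-1/3))*30)*4 = (0*30)*4 = 0*4 = 0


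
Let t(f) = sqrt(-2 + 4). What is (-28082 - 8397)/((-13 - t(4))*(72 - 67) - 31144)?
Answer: 1138473111/974001631 - 182395*sqrt(2)/974001631 ≈ 1.1686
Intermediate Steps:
t(f) = sqrt(2)
(-28082 - 8397)/((-13 - t(4))*(72 - 67) - 31144) = (-28082 - 8397)/((-13 - sqrt(2))*(72 - 67) - 31144) = -36479/((-13 - sqrt(2))*5 - 31144) = -36479/((-65 - 5*sqrt(2)) - 31144) = -36479/(-31209 - 5*sqrt(2))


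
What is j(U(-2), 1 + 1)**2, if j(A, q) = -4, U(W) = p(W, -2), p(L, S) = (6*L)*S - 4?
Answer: 16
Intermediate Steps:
p(L, S) = -4 + 6*L*S (p(L, S) = 6*L*S - 4 = -4 + 6*L*S)
U(W) = -4 - 12*W (U(W) = -4 + 6*W*(-2) = -4 - 12*W)
j(U(-2), 1 + 1)**2 = (-4)**2 = 16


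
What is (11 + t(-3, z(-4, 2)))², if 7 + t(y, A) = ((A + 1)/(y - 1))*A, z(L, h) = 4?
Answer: 1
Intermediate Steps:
t(y, A) = -7 + A*(1 + A)/(-1 + y) (t(y, A) = -7 + ((A + 1)/(y - 1))*A = -7 + ((1 + A)/(-1 + y))*A = -7 + A*(1 + A)/(-1 + y))
(11 + t(-3, z(-4, 2)))² = (11 + (7 + 4 + 4² - 7*(-3))/(-1 - 3))² = (11 + (7 + 4 + 16 + 21)/(-4))² = (11 - ¼*48)² = (11 - 12)² = (-1)² = 1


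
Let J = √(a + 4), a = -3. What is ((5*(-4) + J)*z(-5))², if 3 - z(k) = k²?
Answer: 174724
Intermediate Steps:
z(k) = 3 - k²
J = 1 (J = √(-3 + 4) = √1 = 1)
((5*(-4) + J)*z(-5))² = ((5*(-4) + 1)*(3 - 1*(-5)²))² = ((-20 + 1)*(3 - 1*25))² = (-19*(3 - 25))² = (-19*(-22))² = 418² = 174724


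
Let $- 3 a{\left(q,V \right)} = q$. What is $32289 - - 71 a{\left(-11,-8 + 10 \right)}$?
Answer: $\frac{97648}{3} \approx 32549.0$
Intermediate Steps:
$a{\left(q,V \right)} = - \frac{q}{3}$
$32289 - - 71 a{\left(-11,-8 + 10 \right)} = 32289 - - 71 \left(\left(- \frac{1}{3}\right) \left(-11\right)\right) = 32289 - \left(-71\right) \frac{11}{3} = 32289 - - \frac{781}{3} = 32289 + \frac{781}{3} = \frac{97648}{3}$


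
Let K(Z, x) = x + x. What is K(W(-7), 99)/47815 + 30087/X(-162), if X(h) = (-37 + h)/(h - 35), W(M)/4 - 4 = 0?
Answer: 283406190687/9515185 ≈ 29785.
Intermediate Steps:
W(M) = 16 (W(M) = 16 + 4*0 = 16 + 0 = 16)
X(h) = (-37 + h)/(-35 + h)
K(Z, x) = 2*x
K(W(-7), 99)/47815 + 30087/X(-162) = (2*99)/47815 + 30087/(((-37 - 162)/(-35 - 162))) = 198*(1/47815) + 30087/((-199/(-197))) = 198/47815 + 30087/((-1/197*(-199))) = 198/47815 + 30087/(199/197) = 198/47815 + 30087*(197/199) = 198/47815 + 5927139/199 = 283406190687/9515185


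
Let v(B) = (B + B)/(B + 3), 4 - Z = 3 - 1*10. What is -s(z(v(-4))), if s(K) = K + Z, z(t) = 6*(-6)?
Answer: 25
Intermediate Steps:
Z = 11 (Z = 4 - (3 - 1*10) = 4 - (3 - 10) = 4 - 1*(-7) = 4 + 7 = 11)
v(B) = 2*B/(3 + B) (v(B) = (2*B)/(3 + B) = 2*B/(3 + B))
z(t) = -36
s(K) = 11 + K (s(K) = K + 11 = 11 + K)
-s(z(v(-4))) = -(11 - 36) = -1*(-25) = 25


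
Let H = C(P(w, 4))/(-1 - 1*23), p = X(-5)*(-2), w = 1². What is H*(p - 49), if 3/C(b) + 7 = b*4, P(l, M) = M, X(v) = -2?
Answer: 5/8 ≈ 0.62500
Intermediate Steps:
w = 1
p = 4 (p = -2*(-2) = 4)
C(b) = 3/(-7 + 4*b) (C(b) = 3/(-7 + b*4) = 3/(-7 + 4*b))
H = -1/72 (H = (3/(-7 + 4*4))/(-1 - 1*23) = (3/(-7 + 16))/(-1 - 23) = (3/9)/(-24) = (3*(⅑))*(-1/24) = (⅓)*(-1/24) = -1/72 ≈ -0.013889)
H*(p - 49) = -(4 - 49)/72 = -1/72*(-45) = 5/8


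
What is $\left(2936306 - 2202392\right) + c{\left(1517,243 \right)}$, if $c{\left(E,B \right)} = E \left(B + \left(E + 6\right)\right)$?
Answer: $3412936$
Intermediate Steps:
$c{\left(E,B \right)} = E \left(6 + B + E\right)$ ($c{\left(E,B \right)} = E \left(B + \left(6 + E\right)\right) = E \left(6 + B + E\right)$)
$\left(2936306 - 2202392\right) + c{\left(1517,243 \right)} = \left(2936306 - 2202392\right) + 1517 \left(6 + 243 + 1517\right) = 733914 + 1517 \cdot 1766 = 733914 + 2679022 = 3412936$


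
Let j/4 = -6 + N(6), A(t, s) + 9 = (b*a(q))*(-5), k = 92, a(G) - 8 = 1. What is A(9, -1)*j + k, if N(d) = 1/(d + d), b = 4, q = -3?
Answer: 4565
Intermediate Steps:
a(G) = 9 (a(G) = 8 + 1 = 9)
A(t, s) = -189 (A(t, s) = -9 + (4*9)*(-5) = -9 + 36*(-5) = -9 - 180 = -189)
N(d) = 1/(2*d)
j = -71/3 (j = 4*(-6 + (½)/6) = 4*(-6 + (½)*(⅙)) = 4*(-6 + 1/12) = 4*(-71/12) = -71/3 ≈ -23.667)
A(9, -1)*j + k = -189*(-71/3) + 92 = 4473 + 92 = 4565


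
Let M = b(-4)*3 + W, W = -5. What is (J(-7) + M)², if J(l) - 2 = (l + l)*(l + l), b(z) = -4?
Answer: 32761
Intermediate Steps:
J(l) = 2 + 4*l² (J(l) = 2 + (l + l)*(l + l) = 2 + (2*l)*(2*l) = 2 + 4*l²)
M = -17 (M = -4*3 - 5 = -12 - 5 = -17)
(J(-7) + M)² = ((2 + 4*(-7)²) - 17)² = ((2 + 4*49) - 17)² = ((2 + 196) - 17)² = (198 - 17)² = 181² = 32761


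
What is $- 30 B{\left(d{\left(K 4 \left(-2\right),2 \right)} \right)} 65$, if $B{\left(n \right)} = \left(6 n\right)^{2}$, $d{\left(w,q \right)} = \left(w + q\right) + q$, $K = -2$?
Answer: $-28080000$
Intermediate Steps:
$d{\left(w,q \right)} = w + 2 q$ ($d{\left(w,q \right)} = \left(q + w\right) + q = w + 2 q$)
$B{\left(n \right)} = 36 n^{2}$
$- 30 B{\left(d{\left(K 4 \left(-2\right),2 \right)} \right)} 65 = - 30 \cdot 36 \left(\left(-2\right) 4 \left(-2\right) + 2 \cdot 2\right)^{2} \cdot 65 = - 30 \cdot 36 \left(\left(-8\right) \left(-2\right) + 4\right)^{2} \cdot 65 = - 30 \cdot 36 \left(16 + 4\right)^{2} \cdot 65 = - 30 \cdot 36 \cdot 20^{2} \cdot 65 = - 30 \cdot 36 \cdot 400 \cdot 65 = \left(-30\right) 14400 \cdot 65 = \left(-432000\right) 65 = -28080000$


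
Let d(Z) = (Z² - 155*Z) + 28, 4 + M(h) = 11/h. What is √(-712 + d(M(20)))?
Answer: I*√54939/20 ≈ 11.72*I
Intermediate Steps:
M(h) = -4 + 11/h
d(Z) = 28 + Z² - 155*Z
√(-712 + d(M(20))) = √(-712 + (28 + (-4 + 11/20)² - 155*(-4 + 11/20))) = √(-712 + (28 + (-69/20)² - 155*(-69/20))) = √(-712 + (28 + 4761/400 + 2139/4)) = √(-712 + 229861/400) = √(-54939/400) = I*√54939/20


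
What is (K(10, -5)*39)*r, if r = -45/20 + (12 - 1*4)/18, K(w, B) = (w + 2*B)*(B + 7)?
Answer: 0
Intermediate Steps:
K(w, B) = (7 + B)*(w + 2*B) (K(w, B) = (w + 2*B)*(7 + B) = (7 + B)*(w + 2*B))
r = -65/36 (r = -45*1/20 + (12 - 4)*(1/18) = -9/4 + 8*(1/18) = -9/4 + 4/9 = -65/36 ≈ -1.8056)
(K(10, -5)*39)*r = ((2*(-5)**2 + 7*10 + 14*(-5) - 5*10)*39)*(-65/36) = ((2*25 + 70 - 70 - 50)*39)*(-65/36) = ((50 + 70 - 70 - 50)*39)*(-65/36) = (0*39)*(-65/36) = 0*(-65/36) = 0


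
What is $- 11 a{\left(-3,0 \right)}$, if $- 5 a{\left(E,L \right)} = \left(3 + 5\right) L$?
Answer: $0$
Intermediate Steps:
$a{\left(E,L \right)} = - \frac{8 L}{5}$ ($a{\left(E,L \right)} = - \frac{\left(3 + 5\right) L}{5} = - \frac{8 L}{5}$)
$- 11 a{\left(-3,0 \right)} = - 11 \left(\left(- \frac{8}{5}\right) 0\right) = \left(-11\right) 0 = 0$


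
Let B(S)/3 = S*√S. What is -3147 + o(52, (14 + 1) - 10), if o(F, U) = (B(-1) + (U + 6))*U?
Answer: -3092 - 15*I ≈ -3092.0 - 15.0*I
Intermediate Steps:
B(S) = 3*S^(3/2) (B(S) = 3*(S*√S) = 3*S^(3/2))
o(F, U) = U*(6 + U - 3*I) (o(F, U) = (3*(-1)^(3/2) + (U + 6))*U = (3*(-I) + (6 + U))*U = (-3*I + (6 + U))*U = (6 + U - 3*I)*U = U*(6 + U - 3*I))
-3147 + o(52, (14 + 1) - 10) = -3147 + ((14 + 1) - 10)*(6 + ((14 + 1) - 10) - 3*I) = -3147 + (15 - 10)*(6 + (15 - 10) - 3*I) = -3147 + 5*(6 + 5 - 3*I) = -3147 + 5*(11 - 3*I) = -3147 + (55 - 15*I) = -3092 - 15*I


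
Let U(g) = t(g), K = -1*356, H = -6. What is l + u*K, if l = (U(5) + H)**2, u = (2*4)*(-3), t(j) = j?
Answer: 8545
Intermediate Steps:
K = -356
u = -24 (u = 8*(-3) = -24)
U(g) = g
l = 1 (l = (5 - 6)**2 = (-1)**2 = 1)
l + u*K = 1 - 24*(-356) = 1 + 8544 = 8545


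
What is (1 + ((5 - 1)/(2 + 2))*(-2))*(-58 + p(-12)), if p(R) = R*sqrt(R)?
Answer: 58 + 24*I*sqrt(3) ≈ 58.0 + 41.569*I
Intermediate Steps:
p(R) = R**(3/2)
(1 + ((5 - 1)/(2 + 2))*(-2))*(-58 + p(-12)) = (1 + ((5 - 1)/(2 + 2))*(-2))*(-58 + (-12)**(3/2)) = (1 + (4/4)*(-2))*(-58 - 24*I*sqrt(3)) = (1 + (4*(1/4))*(-2))*(-58 - 24*I*sqrt(3)) = (1 + 1*(-2))*(-58 - 24*I*sqrt(3)) = (1 - 2)*(-58 - 24*I*sqrt(3)) = -(-58 - 24*I*sqrt(3)) = 58 + 24*I*sqrt(3)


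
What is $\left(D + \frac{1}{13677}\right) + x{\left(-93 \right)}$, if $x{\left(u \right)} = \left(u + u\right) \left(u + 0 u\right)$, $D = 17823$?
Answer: $\frac{480349918}{13677} \approx 35121.0$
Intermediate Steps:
$x{\left(u \right)} = 2 u^{2}$ ($x{\left(u \right)} = 2 u \left(u + 0\right) = 2 u u = 2 u^{2}$)
$\left(D + \frac{1}{13677}\right) + x{\left(-93 \right)} = \left(17823 + \frac{1}{13677}\right) + 2 \left(-93\right)^{2} = \left(17823 + \frac{1}{13677}\right) + 2 \cdot 8649 = \frac{243765172}{13677} + 17298 = \frac{480349918}{13677}$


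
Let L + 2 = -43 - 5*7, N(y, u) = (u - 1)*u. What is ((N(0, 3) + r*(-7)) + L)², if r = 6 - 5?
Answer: 6561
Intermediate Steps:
N(y, u) = u*(-1 + u) (N(y, u) = (-1 + u)*u = u*(-1 + u))
r = 1
L = -80 (L = -2 + (-43 - 5*7) = -2 + (-43 - 1*35) = -2 + (-43 - 35) = -2 - 78 = -80)
((N(0, 3) + r*(-7)) + L)² = ((3*(-1 + 3) + 1*(-7)) - 80)² = ((3*2 - 7) - 80)² = ((6 - 7) - 80)² = (-1 - 80)² = (-81)² = 6561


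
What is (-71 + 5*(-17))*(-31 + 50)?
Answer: -2964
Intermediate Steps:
(-71 + 5*(-17))*(-31 + 50) = (-71 - 85)*19 = -156*19 = -2964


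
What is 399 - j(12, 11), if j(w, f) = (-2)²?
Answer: 395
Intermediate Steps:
j(w, f) = 4
399 - j(12, 11) = 399 - 1*4 = 399 - 4 = 395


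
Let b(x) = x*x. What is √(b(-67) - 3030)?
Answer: √1459 ≈ 38.197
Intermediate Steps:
b(x) = x²
√(b(-67) - 3030) = √((-67)² - 3030) = √(4489 - 3030) = √1459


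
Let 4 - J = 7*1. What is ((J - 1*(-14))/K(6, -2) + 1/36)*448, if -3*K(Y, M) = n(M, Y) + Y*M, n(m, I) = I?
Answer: 22288/9 ≈ 2476.4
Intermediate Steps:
J = -3 (J = 4 - 7 = -3)
K(Y, M) = -Y/3 - M*Y/3 (K(Y, M) = -(Y + Y*M)/3 = -(Y + M*Y)/3 = -Y/3 - M*Y/3)
((J - 1*(-14))/K(6, -2) + 1/36)*448 = ((-3 - 1*(-14))/(((1/3)*6*(-1 - 1*(-2)))) + 1/36)*448 = ((-3 + 14)/(((1/3)*6*(-1 + 2))) + 1*(1/36))*448 = (11/(((1/3)*6*1)) + 1/36)*448 = (11/2 + 1/36)*448 = (199/36)*448 = 22288/9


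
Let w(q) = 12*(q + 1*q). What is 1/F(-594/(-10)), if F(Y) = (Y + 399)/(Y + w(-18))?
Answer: -621/764 ≈ -0.81283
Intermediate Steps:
w(q) = 24*q (w(q) = 12*(q + q) = 12*(2*q) = 24*q)
F(Y) = (399 + Y)/(-432 + Y) (F(Y) = (Y + 399)/(Y + 24*(-18)) = (399 + Y)/(Y - 432) = (399 + Y)/(-432 + Y))
1/F(-594/(-10)) = 1/((399 - 594/(-10))/(-432 - 594/(-10))) = 1/((399 - 594*(-1/10))/(-432 - 594*(-1/10))) = 1/((399 + 297/5)/(-432 + 297/5)) = 1/((2292/5)/(-1863/5)) = 1/(-5/1863*2292/5) = 1/(-764/621) = -621/764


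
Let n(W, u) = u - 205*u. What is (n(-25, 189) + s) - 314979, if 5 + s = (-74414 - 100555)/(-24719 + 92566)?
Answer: -23986803349/67847 ≈ -3.5354e+5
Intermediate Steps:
s = -514204/67847 (s = -5 + (-74414 - 100555)/(-24719 + 92566) = -5 - 174969/67847 = -514204/67847 ≈ -7.5789)
n(W, u) = -204*u
(n(-25, 189) + s) - 314979 = (-204*189 - 514204/67847) - 314979 = (-38556 - 514204/67847) - 314979 = -2616423136/67847 - 314979 = -23986803349/67847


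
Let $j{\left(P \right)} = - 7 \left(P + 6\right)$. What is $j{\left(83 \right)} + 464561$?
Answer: $463938$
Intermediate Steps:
$j{\left(P \right)} = -42 - 7 P$ ($j{\left(P \right)} = - 7 \left(6 + P\right) = -42 - 7 P$)
$j{\left(83 \right)} + 464561 = \left(-42 - 581\right) + 464561 = -623 + 464561 = 463938$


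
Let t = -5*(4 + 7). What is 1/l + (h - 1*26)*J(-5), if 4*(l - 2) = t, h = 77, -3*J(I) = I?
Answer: 3991/47 ≈ 84.915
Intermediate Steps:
J(I) = -I/3
t = -55 (t = -5*11 = -55)
l = -47/4 (l = 2 + (¼)*(-55) = 2 - 55/4 = -47/4 ≈ -11.750)
1/l + (h - 1*26)*J(-5) = 1/(-47/4) + (77 - 1*26)*(-⅓*(-5)) = -4/47 + (77 - 26)*(5/3) = -4/47 + 51*(5/3) = -4/47 + 85 = 3991/47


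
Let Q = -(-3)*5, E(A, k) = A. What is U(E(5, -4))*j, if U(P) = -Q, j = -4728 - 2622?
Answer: 110250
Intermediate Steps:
Q = 15 (Q = -1*(-15) = 15)
j = -7350
U(P) = -15 (U(P) = -1*15 = -15)
U(E(5, -4))*j = -15*(-7350) = 110250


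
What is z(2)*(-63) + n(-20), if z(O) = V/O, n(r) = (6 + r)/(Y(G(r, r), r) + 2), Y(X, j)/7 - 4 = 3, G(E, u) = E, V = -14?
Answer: 22477/51 ≈ 440.73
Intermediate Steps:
Y(X, j) = 49 (Y(X, j) = 28 + 7*3 = 28 + 21 = 49)
n(r) = 2/17 + r/51 (n(r) = (6 + r)/(49 + 2) = (6 + r)/51 = (6 + r)*(1/51) = 2/17 + r/51)
z(O) = -14/O
z(2)*(-63) + n(-20) = -14/2*(-63) + (2/17 + (1/51)*(-20)) = -14*½*(-63) + (2/17 - 20/51) = -7*(-63) - 14/51 = 441 - 14/51 = 22477/51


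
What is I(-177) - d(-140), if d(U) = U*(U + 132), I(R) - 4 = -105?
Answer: -1221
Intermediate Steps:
I(R) = -101 (I(R) = 4 - 105 = -101)
d(U) = U*(132 + U)
I(-177) - d(-140) = -101 - (-140)*(132 - 140) = -101 - (-140)*(-8) = -101 - 1*1120 = -101 - 1120 = -1221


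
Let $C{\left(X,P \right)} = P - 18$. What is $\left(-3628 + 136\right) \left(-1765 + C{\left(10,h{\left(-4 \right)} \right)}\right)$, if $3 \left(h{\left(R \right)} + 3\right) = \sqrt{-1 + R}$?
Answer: $6236712 - 1164 i \sqrt{5} \approx 6.2367 \cdot 10^{6} - 2602.8 i$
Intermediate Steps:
$h{\left(R \right)} = -3 + \frac{\sqrt{-1 + R}}{3}$
$C{\left(X,P \right)} = -18 + P$
$\left(-3628 + 136\right) \left(-1765 + C{\left(10,h{\left(-4 \right)} \right)}\right) = \left(-3628 + 136\right) \left(-1765 - \left(21 - \frac{\sqrt{-1 - 4}}{3}\right)\right) = - 3492 \left(-1765 - \left(21 - \frac{i \sqrt{5}}{3}\right)\right) = - 3492 \left(-1786 + \frac{i \sqrt{5}}{3}\right) = 6236712 - 1164 i \sqrt{5}$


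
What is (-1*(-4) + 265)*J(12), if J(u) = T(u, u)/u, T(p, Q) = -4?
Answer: -269/3 ≈ -89.667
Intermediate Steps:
J(u) = -4/u
(-1*(-4) + 265)*J(12) = (-1*(-4) + 265)*(-4/12) = (4 + 265)*(-4*1/12) = 269*(-⅓) = -269/3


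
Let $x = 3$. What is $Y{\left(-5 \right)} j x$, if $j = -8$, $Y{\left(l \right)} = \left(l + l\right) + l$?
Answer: $360$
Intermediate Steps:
$Y{\left(l \right)} = 3 l$ ($Y{\left(l \right)} = 2 l + l = 3 l$)
$Y{\left(-5 \right)} j x = 3 \left(-5\right) \left(-8\right) 3 = \left(-15\right) \left(-8\right) 3 = 120 \cdot 3 = 360$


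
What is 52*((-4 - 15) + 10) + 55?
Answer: -413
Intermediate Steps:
52*((-4 - 15) + 10) + 55 = 52*(-19 + 10) + 55 = 52*(-9) + 55 = -468 + 55 = -413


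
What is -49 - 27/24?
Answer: -401/8 ≈ -50.125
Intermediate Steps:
-49 - 27/24 = -49 + (1/24)*(-27) = -49 - 9/8 = -401/8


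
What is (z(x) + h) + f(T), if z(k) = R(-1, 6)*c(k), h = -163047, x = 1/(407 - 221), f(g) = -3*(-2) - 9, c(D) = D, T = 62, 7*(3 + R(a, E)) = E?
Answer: -70763705/434 ≈ -1.6305e+5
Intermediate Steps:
R(a, E) = -3 + E/7
f(g) = -3 (f(g) = 6 - 9 = -3)
x = 1/186 ≈ 0.0053763
z(k) = -15*k/7 (z(k) = (-3 + (1/7)*6)*k = (-3 + 6/7)*k = -15*k/7)
(z(x) + h) + f(T) = (-15/7*1/186 - 163047) - 3 = (-5/434 - 163047) - 3 = -70762403/434 - 3 = -70763705/434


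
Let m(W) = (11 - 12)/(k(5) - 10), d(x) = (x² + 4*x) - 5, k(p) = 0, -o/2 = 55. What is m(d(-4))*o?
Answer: -11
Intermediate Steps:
o = -110 (o = -2*55 = -110)
d(x) = -5 + x² + 4*x
m(W) = ⅒ (m(W) = (11 - 12)/(0 - 10) = -1/(-10) = -1*(-⅒) = ⅒)
m(d(-4))*o = (⅒)*(-110) = -11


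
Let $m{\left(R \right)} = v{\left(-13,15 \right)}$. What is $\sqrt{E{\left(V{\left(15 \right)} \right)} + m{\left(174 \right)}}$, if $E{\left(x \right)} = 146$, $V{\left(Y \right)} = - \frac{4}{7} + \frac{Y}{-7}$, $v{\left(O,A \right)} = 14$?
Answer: $4 \sqrt{10} \approx 12.649$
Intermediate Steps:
$m{\left(R \right)} = 14$
$V{\left(Y \right)} = - \frac{4}{7} - \frac{Y}{7}$ ($V{\left(Y \right)} = \left(-4\right) \frac{1}{7} + Y \left(- \frac{1}{7}\right) = - \frac{4}{7} - \frac{Y}{7}$)
$\sqrt{E{\left(V{\left(15 \right)} \right)} + m{\left(174 \right)}} = \sqrt{146 + 14} = \sqrt{160} = 4 \sqrt{10}$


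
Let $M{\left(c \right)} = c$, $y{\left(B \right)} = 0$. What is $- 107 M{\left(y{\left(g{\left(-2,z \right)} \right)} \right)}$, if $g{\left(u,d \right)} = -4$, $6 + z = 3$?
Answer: $0$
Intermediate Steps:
$z = -3$ ($z = -6 + 3 = -3$)
$- 107 M{\left(y{\left(g{\left(-2,z \right)} \right)} \right)} = \left(-107\right) 0 = 0$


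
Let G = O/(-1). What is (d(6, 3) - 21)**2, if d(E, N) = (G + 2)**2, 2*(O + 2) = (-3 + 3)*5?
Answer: 25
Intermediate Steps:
O = -2 (O = -2 + ((-3 + 3)*5)/2 = -2 + (0*5)/2 = -2 + (1/2)*0 = -2 + 0 = -2)
G = 2 (G = -2/(-1) = -2*(-1) = 2)
d(E, N) = 16 (d(E, N) = (2 + 2)**2 = 4**2 = 16)
(d(6, 3) - 21)**2 = (16 - 21)**2 = (-5)**2 = 25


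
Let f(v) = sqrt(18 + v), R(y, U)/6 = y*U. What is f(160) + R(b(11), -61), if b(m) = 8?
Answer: -2928 + sqrt(178) ≈ -2914.7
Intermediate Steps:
R(y, U) = 6*U*y (R(y, U) = 6*(y*U) = 6*(U*y) = 6*U*y)
f(160) + R(b(11), -61) = sqrt(18 + 160) + 6*(-61)*8 = sqrt(178) - 2928 = -2928 + sqrt(178)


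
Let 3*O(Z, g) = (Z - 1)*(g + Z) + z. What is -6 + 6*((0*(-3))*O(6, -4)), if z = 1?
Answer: -6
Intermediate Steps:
O(Z, g) = 1/3 + (-1 + Z)*(Z + g)/3 (O(Z, g) = ((Z - 1)*(g + Z) + 1)/3 = ((-1 + Z)*(Z + g) + 1)/3 = (1 + (-1 + Z)*(Z + g))/3 = 1/3 + (-1 + Z)*(Z + g)/3)
-6 + 6*((0*(-3))*O(6, -4)) = -6 + 6*((0*(-3))*(1/3 - 1/3*6 - 1/3*(-4) + (1/3)*6**2 + (1/3)*6*(-4))) = -6 + 6*(0*(1/3 - 2 + 4/3 + (1/3)*36 - 8)) = -6 + 6*(0*(1/3 - 2 + 4/3 + 12 - 8)) = -6 + 6*(0*(11/3)) = -6 + 6*0 = -6 + 0 = -6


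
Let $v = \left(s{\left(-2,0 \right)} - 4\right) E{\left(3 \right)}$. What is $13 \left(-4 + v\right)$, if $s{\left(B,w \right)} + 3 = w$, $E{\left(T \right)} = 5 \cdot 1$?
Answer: $-507$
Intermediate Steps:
$E{\left(T \right)} = 5$
$s{\left(B,w \right)} = -3 + w$
$v = -35$ ($v = \left(\left(-3 + 0\right) - 4\right) 5 = \left(-3 - 4\right) 5 = \left(-7\right) 5 = -35$)
$13 \left(-4 + v\right) = 13 \left(-4 - 35\right) = 13 \left(-39\right) = -507$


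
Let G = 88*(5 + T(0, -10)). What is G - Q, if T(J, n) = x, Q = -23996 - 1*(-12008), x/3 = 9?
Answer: 14804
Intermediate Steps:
x = 27 (x = 3*9 = 27)
Q = -11988 (Q = -23996 + 12008 = -11988)
T(J, n) = 27
G = 2816 (G = 88*(5 + 27) = 88*32 = 2816)
G - Q = 2816 - 1*(-11988) = 2816 + 11988 = 14804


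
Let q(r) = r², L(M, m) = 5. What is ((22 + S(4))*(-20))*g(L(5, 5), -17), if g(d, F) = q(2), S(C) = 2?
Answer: -1920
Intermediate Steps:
g(d, F) = 4 (g(d, F) = 2² = 4)
((22 + S(4))*(-20))*g(L(5, 5), -17) = ((22 + 2)*(-20))*4 = (24*(-20))*4 = -480*4 = -1920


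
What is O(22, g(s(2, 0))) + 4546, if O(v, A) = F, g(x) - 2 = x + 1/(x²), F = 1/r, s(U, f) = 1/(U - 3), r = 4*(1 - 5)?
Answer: 72735/16 ≈ 4545.9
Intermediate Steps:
r = -16 (r = 4*(-4) = -16)
s(U, f) = 1/(-3 + U)
F = -1/16 (F = 1/(-16) = -1/16 ≈ -0.062500)
g(x) = 2 + x + x⁻² (g(x) = 2 + (x + 1/(x²)) = 2 + (x + x⁻²) = 2 + x + x⁻²)
O(v, A) = -1/16
O(22, g(s(2, 0))) + 4546 = -1/16 + 4546 = 72735/16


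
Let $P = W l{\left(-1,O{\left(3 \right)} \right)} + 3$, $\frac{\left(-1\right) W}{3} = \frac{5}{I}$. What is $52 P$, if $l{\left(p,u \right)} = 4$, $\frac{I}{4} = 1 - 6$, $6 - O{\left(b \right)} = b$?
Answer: $312$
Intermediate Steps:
$O{\left(b \right)} = 6 - b$
$I = -20$ ($I = 4 \left(1 - 6\right) = 4 \left(-5\right) = -20$)
$W = \frac{3}{4}$ ($W = - 3 \frac{5}{-20} = - 3 \cdot 5 \left(- \frac{1}{20}\right) = \left(-3\right) \left(- \frac{1}{4}\right) = \frac{3}{4} \approx 0.75$)
$P = 6$ ($P = \frac{3}{4} \cdot 4 + 3 = 3 + 3 = 6$)
$52 P = 52 \cdot 6 = 312$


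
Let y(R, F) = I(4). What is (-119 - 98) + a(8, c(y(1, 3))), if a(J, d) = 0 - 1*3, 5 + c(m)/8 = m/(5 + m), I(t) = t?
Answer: -220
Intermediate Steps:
y(R, F) = 4
c(m) = -40 + 8*m/(5 + m) (c(m) = -40 + 8*(m/(5 + m)) = -40 + 8*m/(5 + m))
a(J, d) = -3 (a(J, d) = 0 - 3 = -3)
(-119 - 98) + a(8, c(y(1, 3))) = (-119 - 98) - 3 = -217 - 3 = -220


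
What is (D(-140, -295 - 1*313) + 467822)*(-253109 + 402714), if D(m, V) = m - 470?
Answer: 69897251260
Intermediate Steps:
D(m, V) = -470 + m
(D(-140, -295 - 1*313) + 467822)*(-253109 + 402714) = ((-470 - 140) + 467822)*(-253109 + 402714) = (-610 + 467822)*149605 = 467212*149605 = 69897251260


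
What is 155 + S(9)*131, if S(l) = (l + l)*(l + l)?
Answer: 42599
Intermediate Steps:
S(l) = 4*l**2 (S(l) = (2*l)*(2*l) = 4*l**2)
155 + S(9)*131 = 155 + (4*9**2)*131 = 155 + (4*81)*131 = 155 + 324*131 = 155 + 42444 = 42599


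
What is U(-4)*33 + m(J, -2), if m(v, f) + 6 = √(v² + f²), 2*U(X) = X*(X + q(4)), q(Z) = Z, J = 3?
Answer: -6 + √13 ≈ -2.3944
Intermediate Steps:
U(X) = X*(4 + X)/2 (U(X) = (X*(X + 4))/2 = (X*(4 + X))/2 = X*(4 + X)/2)
m(v, f) = -6 + √(f² + v²) (m(v, f) = -6 + √(v² + f²) = -6 + √(f² + v²))
U(-4)*33 + m(J, -2) = ((½)*(-4)*(4 - 4))*33 + (-6 + √((-2)² + 3²)) = ((½)*(-4)*0)*33 + (-6 + √(4 + 9)) = 0*33 + (-6 + √13) = 0 + (-6 + √13) = -6 + √13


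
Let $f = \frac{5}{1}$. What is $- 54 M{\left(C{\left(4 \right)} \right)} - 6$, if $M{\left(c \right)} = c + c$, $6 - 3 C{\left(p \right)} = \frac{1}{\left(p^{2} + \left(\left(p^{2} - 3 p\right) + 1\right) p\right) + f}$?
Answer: $- \frac{9066}{41} \approx -221.12$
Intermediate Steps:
$f = 5$ ($f = 5 \cdot 1 = 5$)
$C{\left(p \right)} = 2 - \frac{1}{3 \left(5 + p^{2} + p \left(1 + p^{2} - 3 p\right)\right)}$ ($C{\left(p \right)} = 2 - \frac{1}{3 \left(\left(p^{2} + \left(\left(p^{2} - 3 p\right) + 1\right) p\right) + 5\right)} = 2 - \frac{1}{3 \left(\left(p^{2} + \left(1 + p^{2} - 3 p\right) p\right) + 5\right)} = 2 - \frac{1}{3 \left(\left(p^{2} + p \left(1 + p^{2} - 3 p\right)\right) + 5\right)} = 2 - \frac{1}{3 \left(5 + p^{2} + p \left(1 + p^{2} - 3 p\right)\right)}$)
$M{\left(c \right)} = 2 c$
$- 54 M{\left(C{\left(4 \right)} \right)} - 6 = - 54 \cdot 2 \frac{\frac{29}{3} - 4 \cdot 4^{2} + 2 \cdot 4 + 2 \cdot 4^{3}}{5 + 4 + 4^{3} - 2 \cdot 4^{2}} - 6 = - 54 \cdot 2 \frac{\frac{29}{3} - 64 + 8 + 2 \cdot 64}{5 + 4 + 64 - 32} - 6 = - 54 \cdot 2 \frac{\frac{29}{3} - 64 + 8 + 128}{5 + 4 + 64 - 32} - 6 = - 54 \cdot 2 \cdot \frac{1}{41} \cdot \frac{245}{3} - 6 = - 54 \cdot 2 \cdot \frac{245}{123} - 6 = \left(-54\right) \frac{490}{123} - 6 = - \frac{8820}{41} - 6 = - \frac{9066}{41}$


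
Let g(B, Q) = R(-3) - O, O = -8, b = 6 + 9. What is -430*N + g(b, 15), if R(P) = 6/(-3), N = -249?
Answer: 107076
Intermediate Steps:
b = 15
R(P) = -2 (R(P) = 6*(-⅓) = -2)
g(B, Q) = 6 (g(B, Q) = -2 - 1*(-8) = -2 + 8 = 6)
-430*N + g(b, 15) = -430*(-249) + 6 = 107070 + 6 = 107076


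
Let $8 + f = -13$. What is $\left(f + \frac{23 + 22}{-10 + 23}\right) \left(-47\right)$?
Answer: $\frac{10716}{13} \approx 824.31$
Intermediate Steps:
$f = -21$ ($f = -8 - 13 = -21$)
$\left(f + \frac{23 + 22}{-10 + 23}\right) \left(-47\right) = \left(-21 + \frac{23 + 22}{-10 + 23}\right) \left(-47\right) = \left(-21 + \frac{45}{13}\right) \left(-47\right) = \left(- \frac{228}{13}\right) \left(-47\right) = \frac{10716}{13}$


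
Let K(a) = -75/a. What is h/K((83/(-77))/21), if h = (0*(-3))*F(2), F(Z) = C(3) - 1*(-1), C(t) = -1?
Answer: 0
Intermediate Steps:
F(Z) = 0 (F(Z) = -1 - 1*(-1) = -1 + 1 = 0)
h = 0 (h = (0*(-3))*0 = 0*0 = 0)
h/K((83/(-77))/21) = 0/((-75/((83/(-77))/21))) = 0/((-75/((83*(-1/77))*(1/21)))) = 0/((-75/((-83/77*1/21)))) = 0/((-75/(-83/1617))) = 0/((-75*(-1617/83))) = 0/(121275/83) = 0*(83/121275) = 0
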